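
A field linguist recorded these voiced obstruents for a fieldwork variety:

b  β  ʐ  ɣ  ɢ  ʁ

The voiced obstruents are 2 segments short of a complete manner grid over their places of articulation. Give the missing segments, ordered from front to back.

/ɖ/, /ɡ/

Stop: /b/ (bilabial), /ɢ/ (uvular).
Fricative: /β/ (bilabial), /ʐ/ (retroflex), /ɣ/ (velar), /ʁ/ (uvular).
Gaps, from front to back: retroflex lacks stop (/ɖ/); velar lacks stop (/ɡ/).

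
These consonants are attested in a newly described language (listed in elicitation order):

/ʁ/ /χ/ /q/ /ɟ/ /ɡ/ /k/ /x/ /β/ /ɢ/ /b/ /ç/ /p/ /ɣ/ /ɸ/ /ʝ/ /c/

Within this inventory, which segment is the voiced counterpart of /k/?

/ɡ/

/k/ is a voiceless velar stop.
The voiced counterpart is a voiced velar stop — in this inventory, /ɡ/.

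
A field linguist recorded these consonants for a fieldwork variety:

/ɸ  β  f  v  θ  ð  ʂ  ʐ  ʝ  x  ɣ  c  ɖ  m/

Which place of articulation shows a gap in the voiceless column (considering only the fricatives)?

palatal

Voiceless: /ɸ/ (bilabial), /f/ (labiodental), /θ/ (dental), /ʂ/ (retroflex), /x/ (velar).
Voiced: /β/ (bilabial), /v/ (labiodental), /ð/ (dental), /ʐ/ (retroflex), /ʝ/ (palatal), /ɣ/ (velar).
Every place of articulation has a voiceless member except palatal, where /ç/ would be expected.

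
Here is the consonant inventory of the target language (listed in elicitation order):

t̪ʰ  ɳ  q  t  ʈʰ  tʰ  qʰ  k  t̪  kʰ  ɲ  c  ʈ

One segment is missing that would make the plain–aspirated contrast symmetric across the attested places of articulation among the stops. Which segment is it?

/cʰ/

dental: plain /t̪/, aspirated /t̪ʰ/.
alveolar: plain /t/, aspirated /tʰ/.
retroflex: plain /ʈ/, aspirated /ʈʰ/.
palatal: plain /c/, aspirated —.
velar: plain /k/, aspirated /kʰ/.
uvular: plain /q/, aspirated /qʰ/.
The palatal row has no aspirated member, so the gap is the aspirated palatal stop /cʰ/.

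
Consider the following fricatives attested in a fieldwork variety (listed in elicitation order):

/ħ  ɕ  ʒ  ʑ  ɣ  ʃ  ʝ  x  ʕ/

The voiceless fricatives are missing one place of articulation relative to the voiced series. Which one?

palatal

postalveolar: voiceless /ʃ/, voiced /ʒ/.
alveolo-palatal: voiceless /ɕ/, voiced /ʑ/.
palatal: voiceless —, voiced /ʝ/.
velar: voiceless /x/, voiced /ɣ/.
pharyngeal: voiceless /ħ/, voiced /ʕ/.
Every place of articulation has a voiceless member except palatal, where /ç/ would be expected.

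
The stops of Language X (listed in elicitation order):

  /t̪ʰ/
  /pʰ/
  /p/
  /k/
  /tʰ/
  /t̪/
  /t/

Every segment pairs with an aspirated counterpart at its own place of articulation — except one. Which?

/k/

Bilabial: /p/ ~ /pʰ/
Dental: /t̪/ ~ /t̪ʰ/
Alveolar: /t/ ~ /tʰ/
Velar: only /k/ (plain); no aspirated partner.
So /k/ is the unpaired segment.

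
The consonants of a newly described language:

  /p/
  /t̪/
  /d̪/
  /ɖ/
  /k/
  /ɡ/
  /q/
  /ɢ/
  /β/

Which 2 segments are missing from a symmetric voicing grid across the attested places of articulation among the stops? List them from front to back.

/b/, /ʈ/

place of articulation  voiceless  voiced  
bilabial          p         —       
dental            t̪        d̪      
retroflex         —         ɖ       
velar             k         ɡ       
uvular            q         ɢ       
Gaps, from front to back: bilabial lacks voiced (/b/); retroflex lacks voiceless (/ʈ/).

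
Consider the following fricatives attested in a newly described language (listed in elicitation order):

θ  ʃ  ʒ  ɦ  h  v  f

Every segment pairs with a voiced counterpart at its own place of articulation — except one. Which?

Labiodental: /f/ ~ /v/
Postalveolar: /ʃ/ ~ /ʒ/
Glottal: /h/ ~ /ɦ/
Dental: only /θ/ (voiceless); no voiced partner.
So /θ/ is the unpaired segment.

/θ/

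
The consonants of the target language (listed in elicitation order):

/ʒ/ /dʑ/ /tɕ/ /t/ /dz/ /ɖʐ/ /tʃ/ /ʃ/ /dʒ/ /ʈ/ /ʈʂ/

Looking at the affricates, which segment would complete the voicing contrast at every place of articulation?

Voiceless: /tʃ/ (postalveolar), /ʈʂ/ (retroflex), /tɕ/ (alveolo-palatal).
Voiced: /dz/ (alveolar), /dʒ/ (postalveolar), /ɖʐ/ (retroflex), /dʑ/ (alveolo-palatal).
The alveolar row has no voiceless member, so the gap is the voiceless alveolar affricate /ts/.

/ts/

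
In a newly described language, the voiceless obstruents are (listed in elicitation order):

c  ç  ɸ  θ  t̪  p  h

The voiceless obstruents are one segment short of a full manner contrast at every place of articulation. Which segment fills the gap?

bilabial: stop /p/, fricative /ɸ/.
dental: stop /t̪/, fricative /θ/.
palatal: stop /c/, fricative /ç/.
glottal: stop —, fricative /h/.
The glottal row has no stop member, so the gap is the glottal stop /ʔ/.

/ʔ/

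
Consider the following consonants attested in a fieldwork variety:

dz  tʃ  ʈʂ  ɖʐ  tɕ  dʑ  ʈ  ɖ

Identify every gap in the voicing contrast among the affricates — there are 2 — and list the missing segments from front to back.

/ts/, /dʒ/

alveolar: voiceless —, voiced /dz/.
postalveolar: voiceless /tʃ/, voiced —.
retroflex: voiceless /ʈʂ/, voiced /ɖʐ/.
alveolo-palatal: voiceless /tɕ/, voiced /dʑ/.
Gaps, from front to back: alveolar lacks voiceless (/ts/); postalveolar lacks voiced (/dʒ/).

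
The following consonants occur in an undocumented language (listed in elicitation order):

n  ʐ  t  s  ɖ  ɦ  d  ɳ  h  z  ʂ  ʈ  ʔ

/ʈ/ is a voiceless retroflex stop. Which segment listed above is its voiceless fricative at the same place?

/ʂ/

The voiceless fricative at the same place is a voiceless retroflex fricative — in this inventory, /ʂ/.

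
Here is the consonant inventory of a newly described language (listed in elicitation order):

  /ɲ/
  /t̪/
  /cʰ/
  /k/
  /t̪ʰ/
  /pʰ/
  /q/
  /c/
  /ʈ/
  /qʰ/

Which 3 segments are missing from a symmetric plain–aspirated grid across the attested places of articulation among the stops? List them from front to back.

/p/, /ʈʰ/, /kʰ/

bilabial: plain —, aspirated /pʰ/.
dental: plain /t̪/, aspirated /t̪ʰ/.
retroflex: plain /ʈ/, aspirated —.
palatal: plain /c/, aspirated /cʰ/.
velar: plain /k/, aspirated —.
uvular: plain /q/, aspirated /qʰ/.
Gaps, from front to back: bilabial lacks plain (/p/); retroflex lacks aspirated (/ʈʰ/); velar lacks aspirated (/kʰ/).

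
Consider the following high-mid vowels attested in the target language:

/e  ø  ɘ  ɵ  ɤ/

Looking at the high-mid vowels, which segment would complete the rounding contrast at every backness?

/o/

front: unrounded /e/, rounded /ø/.
central: unrounded /ɘ/, rounded /ɵ/.
back: unrounded /ɤ/, rounded —.
The back row has no rounded member, so the gap is the back rounded vowel /o/.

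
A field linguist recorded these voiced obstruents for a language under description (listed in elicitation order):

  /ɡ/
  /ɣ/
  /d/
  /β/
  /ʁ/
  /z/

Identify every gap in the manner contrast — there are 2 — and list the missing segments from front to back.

/b/, /ɢ/

place of articulation  stop      fricative
bilabial          —         β       
alveolar          d         z       
velar             ɡ         ɣ       
uvular            —         ʁ       
Gaps, from front to back: bilabial lacks stop (/b/); uvular lacks stop (/ɢ/).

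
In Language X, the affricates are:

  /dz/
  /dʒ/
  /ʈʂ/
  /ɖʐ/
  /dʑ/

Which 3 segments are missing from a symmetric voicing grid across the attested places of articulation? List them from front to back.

/ts/, /tʃ/, /tɕ/

alveolar: voiceless —, voiced /dz/.
postalveolar: voiceless —, voiced /dʒ/.
retroflex: voiceless /ʈʂ/, voiced /ɖʐ/.
alveolo-palatal: voiceless —, voiced /dʑ/.
Gaps, from front to back: alveolar lacks voiceless (/ts/); postalveolar lacks voiceless (/tʃ/); alveolo-palatal lacks voiceless (/tɕ/).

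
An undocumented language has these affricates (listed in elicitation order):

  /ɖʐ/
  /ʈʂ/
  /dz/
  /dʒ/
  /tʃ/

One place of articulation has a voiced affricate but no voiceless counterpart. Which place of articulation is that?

alveolar

Voiceless: /tʃ/ (postalveolar), /ʈʂ/ (retroflex).
Voiced: /dz/ (alveolar), /dʒ/ (postalveolar), /ɖʐ/ (retroflex).
Every place of articulation has a voiceless member except alveolar, where /ts/ would be expected.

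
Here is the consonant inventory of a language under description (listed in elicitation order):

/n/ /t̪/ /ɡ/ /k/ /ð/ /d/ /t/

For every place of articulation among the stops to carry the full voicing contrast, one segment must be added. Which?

/d̪/

dental: voiceless /t̪/, voiced —.
alveolar: voiceless /t/, voiced /d/.
velar: voiceless /k/, voiced /ɡ/.
The dental row has no voiced member, so the gap is the voiced dental stop /d̪/.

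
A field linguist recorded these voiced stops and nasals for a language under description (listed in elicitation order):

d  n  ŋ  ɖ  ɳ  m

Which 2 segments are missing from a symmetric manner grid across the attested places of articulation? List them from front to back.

place of articulation  oral stop  nasal   
bilabial          —         m       
alveolar          d         n       
retroflex         ɖ         ɳ       
velar             —         ŋ       
Gaps, from front to back: bilabial lacks oral stop (/b/); velar lacks oral stop (/ɡ/).

/b/, /ɡ/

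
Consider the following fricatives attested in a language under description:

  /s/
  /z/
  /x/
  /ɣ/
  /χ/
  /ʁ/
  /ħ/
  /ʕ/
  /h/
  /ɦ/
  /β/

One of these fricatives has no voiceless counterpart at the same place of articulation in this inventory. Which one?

/β/

Alveolar: /s/ ~ /z/
Velar: /x/ ~ /ɣ/
Uvular: /χ/ ~ /ʁ/
Pharyngeal: /ħ/ ~ /ʕ/
Glottal: /h/ ~ /ɦ/
Bilabial: only /β/ (voiced); no voiceless partner.
So /β/ is the unpaired segment.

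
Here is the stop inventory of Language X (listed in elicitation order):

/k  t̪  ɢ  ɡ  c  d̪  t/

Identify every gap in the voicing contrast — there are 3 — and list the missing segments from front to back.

/d/, /ɟ/, /q/

dental: voiceless /t̪/, voiced /d̪/.
alveolar: voiceless /t/, voiced —.
palatal: voiceless /c/, voiced —.
velar: voiceless /k/, voiced /ɡ/.
uvular: voiceless —, voiced /ɢ/.
Gaps, from front to back: alveolar lacks voiced (/d/); palatal lacks voiced (/ɟ/); uvular lacks voiceless (/q/).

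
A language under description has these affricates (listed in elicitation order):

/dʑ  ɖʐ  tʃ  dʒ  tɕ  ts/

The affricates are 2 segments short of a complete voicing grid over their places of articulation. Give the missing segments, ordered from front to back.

/dz/, /ʈʂ/

alveolar: voiceless /ts/, voiced —.
postalveolar: voiceless /tʃ/, voiced /dʒ/.
retroflex: voiceless —, voiced /ɖʐ/.
alveolo-palatal: voiceless /tɕ/, voiced /dʑ/.
Gaps, from front to back: alveolar lacks voiced (/dz/); retroflex lacks voiceless (/ʈʂ/).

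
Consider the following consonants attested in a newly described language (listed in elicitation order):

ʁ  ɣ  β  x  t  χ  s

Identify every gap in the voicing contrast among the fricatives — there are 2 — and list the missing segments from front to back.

bilabial: voiceless —, voiced /β/.
alveolar: voiceless /s/, voiced —.
velar: voiceless /x/, voiced /ɣ/.
uvular: voiceless /χ/, voiced /ʁ/.
Gaps, from front to back: bilabial lacks voiceless (/ɸ/); alveolar lacks voiced (/z/).

/ɸ/, /z/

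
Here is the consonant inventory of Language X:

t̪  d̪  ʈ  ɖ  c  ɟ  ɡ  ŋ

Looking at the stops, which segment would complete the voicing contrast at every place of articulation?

/k/

dental: voiceless /t̪/, voiced /d̪/.
retroflex: voiceless /ʈ/, voiced /ɖ/.
palatal: voiceless /c/, voiced /ɟ/.
velar: voiceless —, voiced /ɡ/.
The velar row has no voiceless member, so the gap is the voiceless velar stop /k/.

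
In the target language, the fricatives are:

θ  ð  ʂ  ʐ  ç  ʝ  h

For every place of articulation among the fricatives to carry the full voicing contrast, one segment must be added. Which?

/ɦ/

Voiceless: /θ/ (dental), /ʂ/ (retroflex), /ç/ (palatal), /h/ (glottal).
Voiced: /ð/ (dental), /ʐ/ (retroflex), /ʝ/ (palatal).
The glottal row has no voiced member, so the gap is the voiced glottal fricative /ɦ/.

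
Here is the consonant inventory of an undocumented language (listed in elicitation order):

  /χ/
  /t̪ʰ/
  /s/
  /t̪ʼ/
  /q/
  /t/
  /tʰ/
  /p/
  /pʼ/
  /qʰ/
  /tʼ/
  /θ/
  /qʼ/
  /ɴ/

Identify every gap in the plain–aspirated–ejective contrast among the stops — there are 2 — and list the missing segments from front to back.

/pʰ/, /t̪/

place of articulation  plain     aspirated  ejective
bilabial          p         —         pʼ      
dental            —         t̪ʰ       t̪ʼ     
alveolar          t         tʰ        tʼ      
uvular            q         qʰ        qʼ      
Gaps, from front to back: bilabial lacks aspirated (/pʰ/); dental lacks plain (/t̪/).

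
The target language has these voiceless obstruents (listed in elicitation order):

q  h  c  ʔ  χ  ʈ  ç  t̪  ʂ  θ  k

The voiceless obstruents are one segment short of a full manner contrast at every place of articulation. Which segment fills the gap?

place of articulation  stop      fricative
dental            t̪        θ       
retroflex         ʈ         ʂ       
palatal           c         ç       
velar             k         —       
uvular            q         χ       
glottal           ʔ         h       
The velar row has no fricative member, so the gap is the velar fricative /x/.

/x/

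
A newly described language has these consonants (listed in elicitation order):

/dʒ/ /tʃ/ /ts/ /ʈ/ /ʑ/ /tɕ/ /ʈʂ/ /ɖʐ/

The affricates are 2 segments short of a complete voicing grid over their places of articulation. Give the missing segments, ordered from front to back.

Voiceless: /ts/ (alveolar), /tʃ/ (postalveolar), /ʈʂ/ (retroflex), /tɕ/ (alveolo-palatal).
Voiced: /dʒ/ (postalveolar), /ɖʐ/ (retroflex).
Gaps, from front to back: alveolar lacks voiced (/dz/); alveolo-palatal lacks voiced (/dʑ/).

/dz/, /dʑ/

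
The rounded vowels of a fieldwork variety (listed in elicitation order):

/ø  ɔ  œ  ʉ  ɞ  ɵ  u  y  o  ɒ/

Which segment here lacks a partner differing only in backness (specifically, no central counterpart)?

High: /y/ ~ /ʉ/ ~ /u/
High-mid: /ø/ ~ /ɵ/ ~ /o/
Low-mid: /œ/ ~ /ɞ/ ~ /ɔ/
Low: only /ɒ/ (back); no central partner.
So /ɒ/ is the unpaired segment.

/ɒ/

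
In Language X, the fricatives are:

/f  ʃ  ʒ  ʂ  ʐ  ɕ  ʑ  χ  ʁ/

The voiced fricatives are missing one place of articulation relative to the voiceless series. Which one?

labiodental

Voiceless: /f/ (labiodental), /ʃ/ (postalveolar), /ʂ/ (retroflex), /ɕ/ (alveolo-palatal), /χ/ (uvular).
Voiced: /ʒ/ (postalveolar), /ʐ/ (retroflex), /ʑ/ (alveolo-palatal), /ʁ/ (uvular).
Every place of articulation has a voiced member except labiodental, where /v/ would be expected.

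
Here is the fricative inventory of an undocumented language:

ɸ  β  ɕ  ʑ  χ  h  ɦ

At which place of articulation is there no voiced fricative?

uvular

Voiceless: /ɸ/ (bilabial), /ɕ/ (alveolo-palatal), /χ/ (uvular), /h/ (glottal).
Voiced: /β/ (bilabial), /ʑ/ (alveolo-palatal), /ɦ/ (glottal).
Every place of articulation has a voiced member except uvular, where /ʁ/ would be expected.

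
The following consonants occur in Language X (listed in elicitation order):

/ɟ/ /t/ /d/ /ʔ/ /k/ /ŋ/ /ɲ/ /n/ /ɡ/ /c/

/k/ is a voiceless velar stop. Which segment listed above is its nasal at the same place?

/ŋ/

The nasal at the same place is a velar nasal — in this inventory, /ŋ/.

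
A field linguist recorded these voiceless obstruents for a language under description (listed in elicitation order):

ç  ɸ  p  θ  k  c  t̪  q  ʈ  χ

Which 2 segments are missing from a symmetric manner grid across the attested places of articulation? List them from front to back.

/ʂ/, /x/

place of articulation  stop      fricative
bilabial          p         ɸ       
dental            t̪        θ       
retroflex         ʈ         —       
palatal           c         ç       
velar             k         —       
uvular            q         χ       
Gaps, from front to back: retroflex lacks fricative (/ʂ/); velar lacks fricative (/x/).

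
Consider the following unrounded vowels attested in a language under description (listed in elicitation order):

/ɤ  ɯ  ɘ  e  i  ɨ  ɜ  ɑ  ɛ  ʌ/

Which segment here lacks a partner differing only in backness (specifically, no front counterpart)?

/ɑ/

High: /i/ ~ /ɨ/ ~ /ɯ/
High-mid: /e/ ~ /ɘ/ ~ /ɤ/
Low-mid: /ɛ/ ~ /ɜ/ ~ /ʌ/
Low: only /ɑ/ (back); no front partner.
So /ɑ/ is the unpaired segment.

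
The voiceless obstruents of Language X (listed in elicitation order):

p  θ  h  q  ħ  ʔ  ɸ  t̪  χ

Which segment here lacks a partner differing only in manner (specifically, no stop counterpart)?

/ħ/

Bilabial: /p/ ~ /ɸ/
Dental: /t̪/ ~ /θ/
Uvular: /q/ ~ /χ/
Glottal: /ʔ/ ~ /h/
Pharyngeal: only /ħ/ (fricative); no stop partner.
So /ħ/ is the unpaired segment.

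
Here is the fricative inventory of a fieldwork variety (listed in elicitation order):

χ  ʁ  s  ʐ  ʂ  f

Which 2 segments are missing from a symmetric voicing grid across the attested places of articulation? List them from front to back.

labiodental: voiceless /f/, voiced —.
alveolar: voiceless /s/, voiced —.
retroflex: voiceless /ʂ/, voiced /ʐ/.
uvular: voiceless /χ/, voiced /ʁ/.
Gaps, from front to back: labiodental lacks voiced (/v/); alveolar lacks voiced (/z/).

/v/, /z/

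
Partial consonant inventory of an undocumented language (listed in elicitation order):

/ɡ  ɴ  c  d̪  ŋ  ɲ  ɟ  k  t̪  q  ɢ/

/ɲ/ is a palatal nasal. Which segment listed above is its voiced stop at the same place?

The voiced stop at the same place is a voiced palatal stop — in this inventory, /ɟ/.

/ɟ/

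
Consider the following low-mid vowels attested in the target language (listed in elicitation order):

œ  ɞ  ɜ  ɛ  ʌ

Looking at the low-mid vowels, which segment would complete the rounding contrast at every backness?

backness          unrounded  rounded 
front             ɛ         œ       
central           ɜ         ɞ       
back              ʌ         —       
The back row has no rounded member, so the gap is the back rounded vowel /ɔ/.

/ɔ/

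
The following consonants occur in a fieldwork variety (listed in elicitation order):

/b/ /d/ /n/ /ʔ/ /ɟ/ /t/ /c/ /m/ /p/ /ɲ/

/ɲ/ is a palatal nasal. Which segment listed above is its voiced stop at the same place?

The voiced stop at the same place is a voiced palatal stop — in this inventory, /ɟ/.

/ɟ/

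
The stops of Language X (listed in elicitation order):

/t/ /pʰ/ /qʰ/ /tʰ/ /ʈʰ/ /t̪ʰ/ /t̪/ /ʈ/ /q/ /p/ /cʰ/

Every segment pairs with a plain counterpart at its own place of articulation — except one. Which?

/cʰ/

Bilabial: /p/ ~ /pʰ/
Dental: /t̪/ ~ /t̪ʰ/
Alveolar: /t/ ~ /tʰ/
Retroflex: /ʈ/ ~ /ʈʰ/
Uvular: /q/ ~ /qʰ/
Palatal: only /cʰ/ (aspirated); no plain partner.
So /cʰ/ is the unpaired segment.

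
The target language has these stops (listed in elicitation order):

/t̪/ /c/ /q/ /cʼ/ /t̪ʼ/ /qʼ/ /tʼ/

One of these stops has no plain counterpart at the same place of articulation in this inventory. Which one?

/tʼ/

Dental: /t̪/ ~ /t̪ʼ/
Palatal: /c/ ~ /cʼ/
Uvular: /q/ ~ /qʼ/
Alveolar: only /tʼ/ (ejective); no plain partner.
So /tʼ/ is the unpaired segment.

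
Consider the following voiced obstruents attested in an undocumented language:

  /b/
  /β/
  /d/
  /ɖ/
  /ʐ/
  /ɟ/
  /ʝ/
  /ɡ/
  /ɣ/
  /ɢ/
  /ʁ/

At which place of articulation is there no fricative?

alveolar

Stop: /b/ (bilabial), /d/ (alveolar), /ɖ/ (retroflex), /ɟ/ (palatal), /ɡ/ (velar), /ɢ/ (uvular).
Fricative: /β/ (bilabial), /ʐ/ (retroflex), /ʝ/ (palatal), /ɣ/ (velar), /ʁ/ (uvular).
Every place of articulation has a fricative member except alveolar, where /z/ would be expected.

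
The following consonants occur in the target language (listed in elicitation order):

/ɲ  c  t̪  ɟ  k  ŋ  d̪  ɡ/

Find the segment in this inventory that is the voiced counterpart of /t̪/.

/t̪/ is a voiceless dental stop.
The voiced counterpart is a voiced dental stop — in this inventory, /d̪/.

/d̪/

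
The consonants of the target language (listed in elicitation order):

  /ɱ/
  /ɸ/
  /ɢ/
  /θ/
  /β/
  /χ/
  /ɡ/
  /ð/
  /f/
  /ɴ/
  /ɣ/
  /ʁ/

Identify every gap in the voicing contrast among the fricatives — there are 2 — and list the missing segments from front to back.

/v/, /x/

bilabial: voiceless /ɸ/, voiced /β/.
labiodental: voiceless /f/, voiced —.
dental: voiceless /θ/, voiced /ð/.
velar: voiceless —, voiced /ɣ/.
uvular: voiceless /χ/, voiced /ʁ/.
Gaps, from front to back: labiodental lacks voiced (/v/); velar lacks voiceless (/x/).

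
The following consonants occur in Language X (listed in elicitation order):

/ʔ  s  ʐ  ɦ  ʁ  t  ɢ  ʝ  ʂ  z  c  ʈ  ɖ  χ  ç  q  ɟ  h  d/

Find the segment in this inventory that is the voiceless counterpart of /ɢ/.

/ɢ/ is a voiced uvular stop.
The voiceless counterpart is a voiceless uvular stop — in this inventory, /q/.

/q/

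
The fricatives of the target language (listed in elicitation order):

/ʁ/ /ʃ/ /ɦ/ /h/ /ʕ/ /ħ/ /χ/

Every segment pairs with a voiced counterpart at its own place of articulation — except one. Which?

Uvular: /χ/ ~ /ʁ/
Pharyngeal: /ħ/ ~ /ʕ/
Glottal: /h/ ~ /ɦ/
Postalveolar: only /ʃ/ (voiceless); no voiced partner.
So /ʃ/ is the unpaired segment.

/ʃ/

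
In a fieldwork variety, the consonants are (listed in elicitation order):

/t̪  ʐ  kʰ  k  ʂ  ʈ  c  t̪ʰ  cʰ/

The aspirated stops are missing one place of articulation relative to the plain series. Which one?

retroflex

dental: plain /t̪/, aspirated /t̪ʰ/.
retroflex: plain /ʈ/, aspirated —.
palatal: plain /c/, aspirated /cʰ/.
velar: plain /k/, aspirated /kʰ/.
Every place of articulation has an aspirated member except retroflex, where /ʈʰ/ would be expected.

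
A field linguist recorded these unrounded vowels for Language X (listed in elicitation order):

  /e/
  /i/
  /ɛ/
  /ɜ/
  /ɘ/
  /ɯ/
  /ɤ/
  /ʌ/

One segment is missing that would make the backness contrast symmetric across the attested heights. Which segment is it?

high: front /i/, central —, back /ɯ/.
high-mid: front /e/, central /ɘ/, back /ɤ/.
low-mid: front /ɛ/, central /ɜ/, back /ʌ/.
The high row has no central member, so the gap is the high central unrounded vowel /ɨ/.

/ɨ/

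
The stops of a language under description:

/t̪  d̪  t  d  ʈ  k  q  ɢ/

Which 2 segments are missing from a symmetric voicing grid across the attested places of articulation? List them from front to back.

place of articulation  voiceless  voiced  
dental            t̪        d̪      
alveolar          t         d       
retroflex         ʈ         —       
velar             k         —       
uvular            q         ɢ       
Gaps, from front to back: retroflex lacks voiced (/ɖ/); velar lacks voiced (/ɡ/).

/ɖ/, /ɡ/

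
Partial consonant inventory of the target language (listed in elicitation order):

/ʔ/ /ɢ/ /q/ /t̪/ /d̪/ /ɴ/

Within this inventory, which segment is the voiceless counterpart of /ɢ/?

/ɢ/ is a voiced uvular stop.
The voiceless counterpart is a voiceless uvular stop — in this inventory, /q/.

/q/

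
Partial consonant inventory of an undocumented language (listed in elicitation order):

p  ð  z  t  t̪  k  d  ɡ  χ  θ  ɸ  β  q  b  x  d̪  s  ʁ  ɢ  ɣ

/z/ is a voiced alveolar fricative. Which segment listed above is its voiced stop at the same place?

The voiced stop at the same place is a voiced alveolar stop — in this inventory, /d/.

/d/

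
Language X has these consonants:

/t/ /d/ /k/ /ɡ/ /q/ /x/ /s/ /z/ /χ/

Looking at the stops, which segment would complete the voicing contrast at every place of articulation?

/ɢ/

place of articulation  voiceless  voiced  
alveolar          t         d       
velar             k         ɡ       
uvular            q         —       
The uvular row has no voiced member, so the gap is the voiced uvular stop /ɢ/.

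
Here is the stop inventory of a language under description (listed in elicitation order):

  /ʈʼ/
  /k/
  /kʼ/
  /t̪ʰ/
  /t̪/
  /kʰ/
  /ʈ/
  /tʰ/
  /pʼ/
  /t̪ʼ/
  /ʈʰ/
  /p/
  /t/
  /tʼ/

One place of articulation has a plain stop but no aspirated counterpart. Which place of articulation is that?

bilabial

place of articulation  plain     aspirated  ejective
bilabial          p         —         pʼ      
dental            t̪        t̪ʰ       t̪ʼ     
alveolar          t         tʰ        tʼ      
retroflex         ʈ         ʈʰ        ʈʼ      
velar             k         kʰ        kʼ      
Every place of articulation has an aspirated member except bilabial, where /pʰ/ would be expected.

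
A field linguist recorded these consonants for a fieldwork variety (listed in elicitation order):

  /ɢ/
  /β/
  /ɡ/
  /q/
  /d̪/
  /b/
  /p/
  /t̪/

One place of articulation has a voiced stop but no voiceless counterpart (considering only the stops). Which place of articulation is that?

velar

bilabial: voiceless /p/, voiced /b/.
dental: voiceless /t̪/, voiced /d̪/.
velar: voiceless —, voiced /ɡ/.
uvular: voiceless /q/, voiced /ɢ/.
Every place of articulation has a voiceless member except velar, where /k/ would be expected.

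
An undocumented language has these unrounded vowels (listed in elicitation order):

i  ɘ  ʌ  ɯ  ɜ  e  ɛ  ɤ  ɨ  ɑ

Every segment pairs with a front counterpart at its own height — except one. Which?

High: /i/ ~ /ɨ/ ~ /ɯ/
High-mid: /e/ ~ /ɘ/ ~ /ɤ/
Low-mid: /ɛ/ ~ /ɜ/ ~ /ʌ/
Low: only /ɑ/ (back); no front partner.
So /ɑ/ is the unpaired segment.

/ɑ/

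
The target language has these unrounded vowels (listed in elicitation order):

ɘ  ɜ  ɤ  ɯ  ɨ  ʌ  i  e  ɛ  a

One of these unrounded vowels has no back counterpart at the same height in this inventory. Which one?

High: /i/ ~ /ɨ/ ~ /ɯ/
High-mid: /e/ ~ /ɘ/ ~ /ɤ/
Low-mid: /ɛ/ ~ /ɜ/ ~ /ʌ/
Low: only /a/ (front); no back partner.
So /a/ is the unpaired segment.

/a/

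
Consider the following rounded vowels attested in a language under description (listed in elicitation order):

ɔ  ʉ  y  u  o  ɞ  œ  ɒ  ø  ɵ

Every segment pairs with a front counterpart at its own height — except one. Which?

High: /y/ ~ /ʉ/ ~ /u/
High-mid: /ø/ ~ /ɵ/ ~ /o/
Low-mid: /œ/ ~ /ɞ/ ~ /ɔ/
Low: only /ɒ/ (back); no front partner.
So /ɒ/ is the unpaired segment.

/ɒ/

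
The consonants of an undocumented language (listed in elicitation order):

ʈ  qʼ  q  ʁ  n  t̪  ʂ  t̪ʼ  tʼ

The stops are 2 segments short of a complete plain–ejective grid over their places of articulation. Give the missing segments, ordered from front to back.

/t/, /ʈʼ/

place of articulation  plain     ejective
dental            t̪        t̪ʼ     
alveolar          —         tʼ      
retroflex         ʈ         —       
uvular            q         qʼ      
Gaps, from front to back: alveolar lacks plain (/t/); retroflex lacks ejective (/ʈʼ/).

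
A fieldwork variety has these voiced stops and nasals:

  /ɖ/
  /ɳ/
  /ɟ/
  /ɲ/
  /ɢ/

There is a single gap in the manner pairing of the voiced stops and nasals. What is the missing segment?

/ɴ/

Oral stop: /ɖ/ (retroflex), /ɟ/ (palatal), /ɢ/ (uvular).
Nasal: /ɳ/ (retroflex), /ɲ/ (palatal).
The uvular row has no nasal member, so the gap is the uvular nasal /ɴ/.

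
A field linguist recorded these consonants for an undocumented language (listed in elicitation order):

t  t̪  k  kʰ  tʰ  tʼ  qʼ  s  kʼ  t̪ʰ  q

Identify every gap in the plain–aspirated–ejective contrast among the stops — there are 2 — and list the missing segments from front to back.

/t̪ʼ/, /qʰ/

place of articulation  plain     aspirated  ejective
dental            t̪        t̪ʰ       —       
alveolar          t         tʰ        tʼ      
velar             k         kʰ        kʼ      
uvular            q         —         qʼ      
Gaps, from front to back: dental lacks ejective (/t̪ʼ/); uvular lacks aspirated (/qʰ/).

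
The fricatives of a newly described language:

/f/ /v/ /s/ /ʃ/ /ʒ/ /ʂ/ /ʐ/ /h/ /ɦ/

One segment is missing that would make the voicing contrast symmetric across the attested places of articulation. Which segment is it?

place of articulation  voiceless  voiced  
labiodental       f         v       
alveolar          s         —       
postalveolar      ʃ         ʒ       
retroflex         ʂ         ʐ       
glottal           h         ɦ       
The alveolar row has no voiced member, so the gap is the voiced alveolar fricative /z/.

/z/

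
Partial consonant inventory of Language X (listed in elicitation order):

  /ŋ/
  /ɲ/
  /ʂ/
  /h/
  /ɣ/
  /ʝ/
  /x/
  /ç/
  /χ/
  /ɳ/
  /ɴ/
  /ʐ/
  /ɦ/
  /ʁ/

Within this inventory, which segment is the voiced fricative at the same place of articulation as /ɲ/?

/ʝ/

/ɲ/ is a palatal nasal.
The voiced fricative at the same place is a voiced palatal fricative — in this inventory, /ʝ/.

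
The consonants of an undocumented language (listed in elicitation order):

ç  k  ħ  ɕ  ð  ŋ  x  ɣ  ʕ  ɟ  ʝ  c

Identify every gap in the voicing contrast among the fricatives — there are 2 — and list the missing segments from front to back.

dental: voiceless —, voiced /ð/.
alveolo-palatal: voiceless /ɕ/, voiced —.
palatal: voiceless /ç/, voiced /ʝ/.
velar: voiceless /x/, voiced /ɣ/.
pharyngeal: voiceless /ħ/, voiced /ʕ/.
Gaps, from front to back: dental lacks voiceless (/θ/); alveolo-palatal lacks voiced (/ʑ/).

/θ/, /ʑ/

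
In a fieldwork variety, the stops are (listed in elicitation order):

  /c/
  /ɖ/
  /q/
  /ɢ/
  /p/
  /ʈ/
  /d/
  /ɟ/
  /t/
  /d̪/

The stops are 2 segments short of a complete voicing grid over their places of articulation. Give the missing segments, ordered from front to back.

bilabial: voiceless /p/, voiced —.
dental: voiceless —, voiced /d̪/.
alveolar: voiceless /t/, voiced /d/.
retroflex: voiceless /ʈ/, voiced /ɖ/.
palatal: voiceless /c/, voiced /ɟ/.
uvular: voiceless /q/, voiced /ɢ/.
Gaps, from front to back: bilabial lacks voiced (/b/); dental lacks voiceless (/t̪/).

/b/, /t̪/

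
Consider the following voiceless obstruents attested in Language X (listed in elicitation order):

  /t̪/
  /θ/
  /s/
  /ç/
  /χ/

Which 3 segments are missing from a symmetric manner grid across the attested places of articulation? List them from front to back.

Stop: /t̪/ (dental).
Fricative: /θ/ (dental), /s/ (alveolar), /ç/ (palatal), /χ/ (uvular).
Gaps, from front to back: alveolar lacks stop (/t/); palatal lacks stop (/c/); uvular lacks stop (/q/).

/t/, /c/, /q/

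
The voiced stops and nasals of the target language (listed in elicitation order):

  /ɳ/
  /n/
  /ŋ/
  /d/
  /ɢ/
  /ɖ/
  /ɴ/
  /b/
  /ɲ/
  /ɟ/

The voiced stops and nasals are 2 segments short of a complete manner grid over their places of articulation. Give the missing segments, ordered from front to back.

place of articulation  oral stop  nasal   
bilabial          b         —       
alveolar          d         n       
retroflex         ɖ         ɳ       
palatal           ɟ         ɲ       
velar             —         ŋ       
uvular            ɢ         ɴ       
Gaps, from front to back: bilabial lacks nasal (/m/); velar lacks oral stop (/ɡ/).

/m/, /ɡ/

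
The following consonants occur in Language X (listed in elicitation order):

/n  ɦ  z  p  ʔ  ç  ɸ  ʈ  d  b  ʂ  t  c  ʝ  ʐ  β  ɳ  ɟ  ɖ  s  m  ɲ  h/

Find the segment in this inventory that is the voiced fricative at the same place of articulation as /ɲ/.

/ɲ/ is a palatal nasal.
The voiced fricative at the same place is a voiced palatal fricative — in this inventory, /ʝ/.

/ʝ/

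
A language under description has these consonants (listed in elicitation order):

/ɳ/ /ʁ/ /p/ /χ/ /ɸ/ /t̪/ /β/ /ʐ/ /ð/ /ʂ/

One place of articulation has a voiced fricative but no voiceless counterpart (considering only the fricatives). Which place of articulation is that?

dental

place of articulation  voiceless  voiced  
bilabial          ɸ         β       
dental            —         ð       
retroflex         ʂ         ʐ       
uvular            χ         ʁ       
Every place of articulation has a voiceless member except dental, where /θ/ would be expected.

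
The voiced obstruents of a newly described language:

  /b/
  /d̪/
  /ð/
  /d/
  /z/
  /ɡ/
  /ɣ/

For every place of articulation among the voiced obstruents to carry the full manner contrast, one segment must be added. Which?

/β/

bilabial: stop /b/, fricative —.
dental: stop /d̪/, fricative /ð/.
alveolar: stop /d/, fricative /z/.
velar: stop /ɡ/, fricative /ɣ/.
The bilabial row has no fricative member, so the gap is the bilabial fricative /β/.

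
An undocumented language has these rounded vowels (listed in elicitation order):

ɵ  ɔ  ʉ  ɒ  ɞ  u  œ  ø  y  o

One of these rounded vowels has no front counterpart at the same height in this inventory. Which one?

/ɒ/

High: /y/ ~ /ʉ/ ~ /u/
High-mid: /ø/ ~ /ɵ/ ~ /o/
Low-mid: /œ/ ~ /ɞ/ ~ /ɔ/
Low: only /ɒ/ (back); no front partner.
So /ɒ/ is the unpaired segment.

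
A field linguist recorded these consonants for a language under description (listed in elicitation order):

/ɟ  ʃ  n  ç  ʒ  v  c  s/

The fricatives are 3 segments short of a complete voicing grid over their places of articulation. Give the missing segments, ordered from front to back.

/f/, /z/, /ʝ/

labiodental: voiceless —, voiced /v/.
alveolar: voiceless /s/, voiced —.
postalveolar: voiceless /ʃ/, voiced /ʒ/.
palatal: voiceless /ç/, voiced —.
Gaps, from front to back: labiodental lacks voiceless (/f/); alveolar lacks voiced (/z/); palatal lacks voiced (/ʝ/).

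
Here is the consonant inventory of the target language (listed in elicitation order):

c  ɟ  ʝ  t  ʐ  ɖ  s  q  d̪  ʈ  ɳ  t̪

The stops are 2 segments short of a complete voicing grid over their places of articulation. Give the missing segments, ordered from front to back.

dental: voiceless /t̪/, voiced /d̪/.
alveolar: voiceless /t/, voiced —.
retroflex: voiceless /ʈ/, voiced /ɖ/.
palatal: voiceless /c/, voiced /ɟ/.
uvular: voiceless /q/, voiced —.
Gaps, from front to back: alveolar lacks voiced (/d/); uvular lacks voiced (/ɢ/).

/d/, /ɢ/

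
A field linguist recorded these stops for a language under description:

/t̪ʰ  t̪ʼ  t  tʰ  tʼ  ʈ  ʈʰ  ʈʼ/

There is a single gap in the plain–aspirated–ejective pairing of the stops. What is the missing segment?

/t̪/

dental: plain —, aspirated /t̪ʰ/, ejective /t̪ʼ/.
alveolar: plain /t/, aspirated /tʰ/, ejective /tʼ/.
retroflex: plain /ʈ/, aspirated /ʈʰ/, ejective /ʈʼ/.
The dental row has no plain member, so the gap is the plain dental stop /t̪/.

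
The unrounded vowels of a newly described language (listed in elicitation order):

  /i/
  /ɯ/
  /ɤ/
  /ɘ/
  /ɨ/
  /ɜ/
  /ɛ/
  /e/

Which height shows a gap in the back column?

height            front     central   back    
high              i         ɨ         ɯ       
high-mid          e         ɘ         ɤ       
low-mid           ɛ         ɜ         —       
Every height has a back member except low-mid, where /ʌ/ would be expected.

low-mid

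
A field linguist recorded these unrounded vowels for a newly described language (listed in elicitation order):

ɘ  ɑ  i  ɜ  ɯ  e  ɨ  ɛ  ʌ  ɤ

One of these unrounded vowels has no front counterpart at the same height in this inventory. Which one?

High: /i/ ~ /ɨ/ ~ /ɯ/
High-mid: /e/ ~ /ɘ/ ~ /ɤ/
Low-mid: /ɛ/ ~ /ɜ/ ~ /ʌ/
Low: only /ɑ/ (back); no front partner.
So /ɑ/ is the unpaired segment.

/ɑ/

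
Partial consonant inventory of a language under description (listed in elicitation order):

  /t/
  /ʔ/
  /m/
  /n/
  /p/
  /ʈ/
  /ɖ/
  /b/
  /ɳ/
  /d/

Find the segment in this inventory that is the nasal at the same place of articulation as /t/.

/n/

/t/ is a voiceless alveolar stop.
The nasal at the same place is an alveolar nasal — in this inventory, /n/.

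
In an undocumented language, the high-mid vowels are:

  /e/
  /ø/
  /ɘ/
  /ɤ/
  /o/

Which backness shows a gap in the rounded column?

front: unrounded /e/, rounded /ø/.
central: unrounded /ɘ/, rounded —.
back: unrounded /ɤ/, rounded /o/.
Every backness has a rounded member except central, where /ɵ/ would be expected.

central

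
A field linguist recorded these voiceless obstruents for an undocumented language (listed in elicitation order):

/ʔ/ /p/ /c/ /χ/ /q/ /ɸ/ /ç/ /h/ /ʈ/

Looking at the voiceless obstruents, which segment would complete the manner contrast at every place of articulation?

/ʂ/

bilabial: stop /p/, fricative /ɸ/.
retroflex: stop /ʈ/, fricative —.
palatal: stop /c/, fricative /ç/.
uvular: stop /q/, fricative /χ/.
glottal: stop /ʔ/, fricative /h/.
The retroflex row has no fricative member, so the gap is the retroflex fricative /ʂ/.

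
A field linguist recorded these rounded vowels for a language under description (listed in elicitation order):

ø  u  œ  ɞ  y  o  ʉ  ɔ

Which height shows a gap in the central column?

high: front /y/, central /ʉ/, back /u/.
high-mid: front /ø/, central —, back /o/.
low-mid: front /œ/, central /ɞ/, back /ɔ/.
Every height has a central member except high-mid, where /ɵ/ would be expected.

high-mid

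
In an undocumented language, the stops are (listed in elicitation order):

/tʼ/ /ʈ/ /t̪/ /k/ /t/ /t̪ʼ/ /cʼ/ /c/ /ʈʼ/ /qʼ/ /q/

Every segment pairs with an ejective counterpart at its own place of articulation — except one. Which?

Dental: /t̪/ ~ /t̪ʼ/
Alveolar: /t/ ~ /tʼ/
Retroflex: /ʈ/ ~ /ʈʼ/
Palatal: /c/ ~ /cʼ/
Uvular: /q/ ~ /qʼ/
Velar: only /k/ (plain); no ejective partner.
So /k/ is the unpaired segment.

/k/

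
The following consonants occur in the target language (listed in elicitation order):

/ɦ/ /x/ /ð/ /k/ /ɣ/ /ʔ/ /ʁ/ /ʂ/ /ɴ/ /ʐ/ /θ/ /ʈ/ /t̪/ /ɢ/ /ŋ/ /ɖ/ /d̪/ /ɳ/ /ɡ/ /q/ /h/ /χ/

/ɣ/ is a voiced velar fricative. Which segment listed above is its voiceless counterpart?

/x/

The voiceless counterpart is a voiceless velar fricative — in this inventory, /x/.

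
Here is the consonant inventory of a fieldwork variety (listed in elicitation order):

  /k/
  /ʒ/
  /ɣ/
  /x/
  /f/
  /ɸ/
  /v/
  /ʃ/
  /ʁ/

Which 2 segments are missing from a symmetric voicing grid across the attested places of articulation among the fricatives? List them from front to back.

/β/, /χ/

Voiceless: /ɸ/ (bilabial), /f/ (labiodental), /ʃ/ (postalveolar), /x/ (velar).
Voiced: /v/ (labiodental), /ʒ/ (postalveolar), /ɣ/ (velar), /ʁ/ (uvular).
Gaps, from front to back: bilabial lacks voiced (/β/); uvular lacks voiceless (/χ/).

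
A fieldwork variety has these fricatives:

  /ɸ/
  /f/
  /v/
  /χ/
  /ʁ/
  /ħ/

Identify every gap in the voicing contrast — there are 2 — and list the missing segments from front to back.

/β/, /ʕ/

place of articulation  voiceless  voiced  
bilabial          ɸ         —       
labiodental       f         v       
uvular            χ         ʁ       
pharyngeal        ħ         —       
Gaps, from front to back: bilabial lacks voiced (/β/); pharyngeal lacks voiced (/ʕ/).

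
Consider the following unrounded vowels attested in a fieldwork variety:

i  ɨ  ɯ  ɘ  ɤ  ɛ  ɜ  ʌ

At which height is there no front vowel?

high: front /i/, central /ɨ/, back /ɯ/.
high-mid: front —, central /ɘ/, back /ɤ/.
low-mid: front /ɛ/, central /ɜ/, back /ʌ/.
Every height has a front member except high-mid, where /e/ would be expected.

high-mid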